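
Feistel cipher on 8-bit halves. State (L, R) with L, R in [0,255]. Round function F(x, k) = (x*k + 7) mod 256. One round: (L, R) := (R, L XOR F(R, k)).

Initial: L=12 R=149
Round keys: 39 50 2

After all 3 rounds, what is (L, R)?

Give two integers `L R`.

Round 1 (k=39): L=149 R=182
Round 2 (k=50): L=182 R=6
Round 3 (k=2): L=6 R=165

Answer: 6 165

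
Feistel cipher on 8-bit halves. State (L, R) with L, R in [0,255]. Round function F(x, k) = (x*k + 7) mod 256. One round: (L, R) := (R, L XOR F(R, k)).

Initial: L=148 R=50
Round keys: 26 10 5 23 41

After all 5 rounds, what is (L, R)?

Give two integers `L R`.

Answer: 109 129

Derivation:
Round 1 (k=26): L=50 R=143
Round 2 (k=10): L=143 R=175
Round 3 (k=5): L=175 R=253
Round 4 (k=23): L=253 R=109
Round 5 (k=41): L=109 R=129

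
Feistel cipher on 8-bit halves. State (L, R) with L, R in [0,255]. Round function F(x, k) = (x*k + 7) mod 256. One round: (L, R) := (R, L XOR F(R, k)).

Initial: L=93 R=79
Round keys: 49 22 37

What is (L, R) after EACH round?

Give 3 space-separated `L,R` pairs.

Round 1 (k=49): L=79 R=123
Round 2 (k=22): L=123 R=214
Round 3 (k=37): L=214 R=142

Answer: 79,123 123,214 214,142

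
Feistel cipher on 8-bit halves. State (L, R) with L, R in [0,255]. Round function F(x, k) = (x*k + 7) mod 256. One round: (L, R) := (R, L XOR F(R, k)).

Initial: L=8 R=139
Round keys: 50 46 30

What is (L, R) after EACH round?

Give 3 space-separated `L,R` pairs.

Answer: 139,37 37,38 38,94

Derivation:
Round 1 (k=50): L=139 R=37
Round 2 (k=46): L=37 R=38
Round 3 (k=30): L=38 R=94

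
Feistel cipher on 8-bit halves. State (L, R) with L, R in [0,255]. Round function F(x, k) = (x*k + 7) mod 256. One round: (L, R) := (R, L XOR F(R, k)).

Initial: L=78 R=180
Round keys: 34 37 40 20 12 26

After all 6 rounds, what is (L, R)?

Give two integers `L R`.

Round 1 (k=34): L=180 R=161
Round 2 (k=37): L=161 R=248
Round 3 (k=40): L=248 R=102
Round 4 (k=20): L=102 R=7
Round 5 (k=12): L=7 R=61
Round 6 (k=26): L=61 R=62

Answer: 61 62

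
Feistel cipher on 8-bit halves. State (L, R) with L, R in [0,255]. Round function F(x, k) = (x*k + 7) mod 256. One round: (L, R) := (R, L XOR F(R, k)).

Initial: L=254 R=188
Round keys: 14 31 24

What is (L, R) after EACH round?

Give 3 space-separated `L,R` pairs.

Round 1 (k=14): L=188 R=177
Round 2 (k=31): L=177 R=202
Round 3 (k=24): L=202 R=70

Answer: 188,177 177,202 202,70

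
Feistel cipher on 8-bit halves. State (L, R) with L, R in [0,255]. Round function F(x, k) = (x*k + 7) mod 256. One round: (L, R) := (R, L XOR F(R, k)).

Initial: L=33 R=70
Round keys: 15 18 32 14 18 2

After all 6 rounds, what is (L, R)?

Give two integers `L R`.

Answer: 112 143

Derivation:
Round 1 (k=15): L=70 R=0
Round 2 (k=18): L=0 R=65
Round 3 (k=32): L=65 R=39
Round 4 (k=14): L=39 R=104
Round 5 (k=18): L=104 R=112
Round 6 (k=2): L=112 R=143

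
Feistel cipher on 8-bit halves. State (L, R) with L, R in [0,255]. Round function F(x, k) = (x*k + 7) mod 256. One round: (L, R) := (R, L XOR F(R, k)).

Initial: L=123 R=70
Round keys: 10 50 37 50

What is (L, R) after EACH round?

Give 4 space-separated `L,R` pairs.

Round 1 (k=10): L=70 R=184
Round 2 (k=50): L=184 R=177
Round 3 (k=37): L=177 R=36
Round 4 (k=50): L=36 R=190

Answer: 70,184 184,177 177,36 36,190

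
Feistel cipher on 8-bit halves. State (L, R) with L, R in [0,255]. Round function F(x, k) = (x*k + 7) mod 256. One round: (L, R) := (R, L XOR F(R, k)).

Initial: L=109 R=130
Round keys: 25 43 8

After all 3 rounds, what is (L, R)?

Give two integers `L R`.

Round 1 (k=25): L=130 R=212
Round 2 (k=43): L=212 R=33
Round 3 (k=8): L=33 R=219

Answer: 33 219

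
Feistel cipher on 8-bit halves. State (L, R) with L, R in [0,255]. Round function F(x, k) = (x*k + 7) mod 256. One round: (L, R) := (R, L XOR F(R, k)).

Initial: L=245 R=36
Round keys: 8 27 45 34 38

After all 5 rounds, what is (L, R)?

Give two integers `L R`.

Round 1 (k=8): L=36 R=210
Round 2 (k=27): L=210 R=9
Round 3 (k=45): L=9 R=78
Round 4 (k=34): L=78 R=106
Round 5 (k=38): L=106 R=141

Answer: 106 141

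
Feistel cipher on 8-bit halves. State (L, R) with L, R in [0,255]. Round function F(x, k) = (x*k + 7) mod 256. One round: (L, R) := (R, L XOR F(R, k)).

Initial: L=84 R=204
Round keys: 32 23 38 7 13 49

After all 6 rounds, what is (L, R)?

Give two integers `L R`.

Round 1 (k=32): L=204 R=211
Round 2 (k=23): L=211 R=48
Round 3 (k=38): L=48 R=244
Round 4 (k=7): L=244 R=131
Round 5 (k=13): L=131 R=90
Round 6 (k=49): L=90 R=194

Answer: 90 194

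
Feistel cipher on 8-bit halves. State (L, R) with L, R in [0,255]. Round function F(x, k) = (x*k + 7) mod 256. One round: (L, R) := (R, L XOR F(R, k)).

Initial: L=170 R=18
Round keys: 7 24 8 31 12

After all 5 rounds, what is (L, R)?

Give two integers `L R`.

Round 1 (k=7): L=18 R=47
Round 2 (k=24): L=47 R=125
Round 3 (k=8): L=125 R=192
Round 4 (k=31): L=192 R=58
Round 5 (k=12): L=58 R=127

Answer: 58 127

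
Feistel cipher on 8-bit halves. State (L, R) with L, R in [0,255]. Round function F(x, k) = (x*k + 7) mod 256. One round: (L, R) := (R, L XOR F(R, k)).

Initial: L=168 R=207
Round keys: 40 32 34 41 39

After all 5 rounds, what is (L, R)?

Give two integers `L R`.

Round 1 (k=40): L=207 R=247
Round 2 (k=32): L=247 R=40
Round 3 (k=34): L=40 R=160
Round 4 (k=41): L=160 R=143
Round 5 (k=39): L=143 R=112

Answer: 143 112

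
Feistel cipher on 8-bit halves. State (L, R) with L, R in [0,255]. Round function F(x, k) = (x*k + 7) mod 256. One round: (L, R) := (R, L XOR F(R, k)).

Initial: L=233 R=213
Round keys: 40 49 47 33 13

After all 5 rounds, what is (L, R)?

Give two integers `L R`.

Round 1 (k=40): L=213 R=166
Round 2 (k=49): L=166 R=24
Round 3 (k=47): L=24 R=201
Round 4 (k=33): L=201 R=232
Round 5 (k=13): L=232 R=6

Answer: 232 6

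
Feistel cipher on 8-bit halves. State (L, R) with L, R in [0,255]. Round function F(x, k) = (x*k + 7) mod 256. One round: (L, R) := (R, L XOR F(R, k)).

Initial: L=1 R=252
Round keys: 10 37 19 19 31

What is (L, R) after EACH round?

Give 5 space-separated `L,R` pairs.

Answer: 252,222 222,225 225,100 100,146 146,209

Derivation:
Round 1 (k=10): L=252 R=222
Round 2 (k=37): L=222 R=225
Round 3 (k=19): L=225 R=100
Round 4 (k=19): L=100 R=146
Round 5 (k=31): L=146 R=209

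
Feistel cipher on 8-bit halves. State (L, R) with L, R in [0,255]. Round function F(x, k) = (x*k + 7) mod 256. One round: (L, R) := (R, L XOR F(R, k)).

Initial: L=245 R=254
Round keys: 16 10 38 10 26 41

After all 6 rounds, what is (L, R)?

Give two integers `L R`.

Answer: 64 111

Derivation:
Round 1 (k=16): L=254 R=18
Round 2 (k=10): L=18 R=69
Round 3 (k=38): L=69 R=87
Round 4 (k=10): L=87 R=40
Round 5 (k=26): L=40 R=64
Round 6 (k=41): L=64 R=111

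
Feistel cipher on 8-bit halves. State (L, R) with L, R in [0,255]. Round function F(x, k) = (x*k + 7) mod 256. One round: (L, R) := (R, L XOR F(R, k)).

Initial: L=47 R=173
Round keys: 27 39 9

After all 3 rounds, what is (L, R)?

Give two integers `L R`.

Round 1 (k=27): L=173 R=105
Round 2 (k=39): L=105 R=171
Round 3 (k=9): L=171 R=99

Answer: 171 99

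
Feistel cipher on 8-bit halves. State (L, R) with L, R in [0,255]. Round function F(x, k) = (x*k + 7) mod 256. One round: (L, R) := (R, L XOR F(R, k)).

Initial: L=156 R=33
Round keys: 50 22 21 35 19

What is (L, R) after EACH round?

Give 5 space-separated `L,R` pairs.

Round 1 (k=50): L=33 R=229
Round 2 (k=22): L=229 R=148
Round 3 (k=21): L=148 R=206
Round 4 (k=35): L=206 R=165
Round 5 (k=19): L=165 R=136

Answer: 33,229 229,148 148,206 206,165 165,136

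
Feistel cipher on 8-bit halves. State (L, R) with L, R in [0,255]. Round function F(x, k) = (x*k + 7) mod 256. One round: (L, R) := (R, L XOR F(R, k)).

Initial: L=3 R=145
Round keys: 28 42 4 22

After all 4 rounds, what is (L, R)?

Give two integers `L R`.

Answer: 191 39

Derivation:
Round 1 (k=28): L=145 R=224
Round 2 (k=42): L=224 R=86
Round 3 (k=4): L=86 R=191
Round 4 (k=22): L=191 R=39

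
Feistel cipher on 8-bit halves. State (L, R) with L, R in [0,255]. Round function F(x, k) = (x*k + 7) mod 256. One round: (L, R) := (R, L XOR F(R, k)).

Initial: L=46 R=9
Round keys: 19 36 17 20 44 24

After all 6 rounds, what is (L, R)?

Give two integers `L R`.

Answer: 154 242

Derivation:
Round 1 (k=19): L=9 R=156
Round 2 (k=36): L=156 R=254
Round 3 (k=17): L=254 R=121
Round 4 (k=20): L=121 R=133
Round 5 (k=44): L=133 R=154
Round 6 (k=24): L=154 R=242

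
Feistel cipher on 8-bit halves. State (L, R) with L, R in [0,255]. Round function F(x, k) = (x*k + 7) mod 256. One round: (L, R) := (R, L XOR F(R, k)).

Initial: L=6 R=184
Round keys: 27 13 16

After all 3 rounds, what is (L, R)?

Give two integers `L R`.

Round 1 (k=27): L=184 R=105
Round 2 (k=13): L=105 R=228
Round 3 (k=16): L=228 R=46

Answer: 228 46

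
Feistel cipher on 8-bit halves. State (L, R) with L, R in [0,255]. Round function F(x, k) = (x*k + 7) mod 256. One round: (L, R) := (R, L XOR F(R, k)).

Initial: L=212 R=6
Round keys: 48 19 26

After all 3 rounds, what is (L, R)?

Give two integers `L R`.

Round 1 (k=48): L=6 R=243
Round 2 (k=19): L=243 R=22
Round 3 (k=26): L=22 R=176

Answer: 22 176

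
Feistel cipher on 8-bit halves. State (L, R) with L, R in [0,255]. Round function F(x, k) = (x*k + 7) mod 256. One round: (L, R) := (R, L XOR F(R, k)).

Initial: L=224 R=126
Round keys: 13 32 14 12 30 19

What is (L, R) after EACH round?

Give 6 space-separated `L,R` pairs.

Answer: 126,141 141,217 217,104 104,62 62,35 35,158

Derivation:
Round 1 (k=13): L=126 R=141
Round 2 (k=32): L=141 R=217
Round 3 (k=14): L=217 R=104
Round 4 (k=12): L=104 R=62
Round 5 (k=30): L=62 R=35
Round 6 (k=19): L=35 R=158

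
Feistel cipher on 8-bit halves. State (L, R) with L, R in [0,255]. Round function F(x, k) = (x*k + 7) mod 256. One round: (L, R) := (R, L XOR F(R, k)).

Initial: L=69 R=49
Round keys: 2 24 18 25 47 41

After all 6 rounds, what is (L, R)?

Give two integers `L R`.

Answer: 112 79

Derivation:
Round 1 (k=2): L=49 R=44
Round 2 (k=24): L=44 R=22
Round 3 (k=18): L=22 R=191
Round 4 (k=25): L=191 R=184
Round 5 (k=47): L=184 R=112
Round 6 (k=41): L=112 R=79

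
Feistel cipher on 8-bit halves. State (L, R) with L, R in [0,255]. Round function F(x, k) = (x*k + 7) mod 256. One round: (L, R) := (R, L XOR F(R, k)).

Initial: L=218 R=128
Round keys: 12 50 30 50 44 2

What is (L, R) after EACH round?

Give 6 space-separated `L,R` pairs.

Answer: 128,221 221,177 177,24 24,6 6,23 23,51

Derivation:
Round 1 (k=12): L=128 R=221
Round 2 (k=50): L=221 R=177
Round 3 (k=30): L=177 R=24
Round 4 (k=50): L=24 R=6
Round 5 (k=44): L=6 R=23
Round 6 (k=2): L=23 R=51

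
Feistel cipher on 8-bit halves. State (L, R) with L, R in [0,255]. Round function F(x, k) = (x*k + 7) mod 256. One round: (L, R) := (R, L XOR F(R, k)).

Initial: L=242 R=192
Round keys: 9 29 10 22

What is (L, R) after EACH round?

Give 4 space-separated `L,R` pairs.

Round 1 (k=9): L=192 R=53
Round 2 (k=29): L=53 R=200
Round 3 (k=10): L=200 R=226
Round 4 (k=22): L=226 R=187

Answer: 192,53 53,200 200,226 226,187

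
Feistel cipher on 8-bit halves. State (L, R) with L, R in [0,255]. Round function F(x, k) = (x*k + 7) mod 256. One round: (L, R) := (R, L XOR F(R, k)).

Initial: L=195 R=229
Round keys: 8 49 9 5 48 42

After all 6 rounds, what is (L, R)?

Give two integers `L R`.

Round 1 (k=8): L=229 R=236
Round 2 (k=49): L=236 R=214
Round 3 (k=9): L=214 R=97
Round 4 (k=5): L=97 R=58
Round 5 (k=48): L=58 R=134
Round 6 (k=42): L=134 R=57

Answer: 134 57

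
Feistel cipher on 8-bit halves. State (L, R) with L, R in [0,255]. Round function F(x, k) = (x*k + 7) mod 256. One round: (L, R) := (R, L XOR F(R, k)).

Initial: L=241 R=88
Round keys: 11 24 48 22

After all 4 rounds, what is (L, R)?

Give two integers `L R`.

Round 1 (k=11): L=88 R=62
Round 2 (k=24): L=62 R=143
Round 3 (k=48): L=143 R=233
Round 4 (k=22): L=233 R=130

Answer: 233 130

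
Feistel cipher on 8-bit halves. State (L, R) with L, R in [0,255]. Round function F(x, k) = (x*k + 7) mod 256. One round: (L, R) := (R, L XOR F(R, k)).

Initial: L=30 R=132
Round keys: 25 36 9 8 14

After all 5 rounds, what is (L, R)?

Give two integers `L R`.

Round 1 (k=25): L=132 R=245
Round 2 (k=36): L=245 R=255
Round 3 (k=9): L=255 R=11
Round 4 (k=8): L=11 R=160
Round 5 (k=14): L=160 R=204

Answer: 160 204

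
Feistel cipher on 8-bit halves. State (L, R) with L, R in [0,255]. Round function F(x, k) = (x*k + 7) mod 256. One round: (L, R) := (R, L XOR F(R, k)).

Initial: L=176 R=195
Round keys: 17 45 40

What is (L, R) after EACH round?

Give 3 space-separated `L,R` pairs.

Answer: 195,74 74,202 202,221

Derivation:
Round 1 (k=17): L=195 R=74
Round 2 (k=45): L=74 R=202
Round 3 (k=40): L=202 R=221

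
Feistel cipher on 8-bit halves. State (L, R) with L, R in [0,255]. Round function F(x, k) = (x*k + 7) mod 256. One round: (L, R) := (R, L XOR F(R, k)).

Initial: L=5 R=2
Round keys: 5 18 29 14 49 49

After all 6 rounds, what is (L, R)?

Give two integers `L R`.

Answer: 237 86

Derivation:
Round 1 (k=5): L=2 R=20
Round 2 (k=18): L=20 R=109
Round 3 (k=29): L=109 R=116
Round 4 (k=14): L=116 R=50
Round 5 (k=49): L=50 R=237
Round 6 (k=49): L=237 R=86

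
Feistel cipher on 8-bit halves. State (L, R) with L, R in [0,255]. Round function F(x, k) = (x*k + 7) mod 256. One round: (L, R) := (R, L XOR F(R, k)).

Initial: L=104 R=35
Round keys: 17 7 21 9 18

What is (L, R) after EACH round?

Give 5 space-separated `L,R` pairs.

Answer: 35,50 50,70 70,247 247,240 240,16

Derivation:
Round 1 (k=17): L=35 R=50
Round 2 (k=7): L=50 R=70
Round 3 (k=21): L=70 R=247
Round 4 (k=9): L=247 R=240
Round 5 (k=18): L=240 R=16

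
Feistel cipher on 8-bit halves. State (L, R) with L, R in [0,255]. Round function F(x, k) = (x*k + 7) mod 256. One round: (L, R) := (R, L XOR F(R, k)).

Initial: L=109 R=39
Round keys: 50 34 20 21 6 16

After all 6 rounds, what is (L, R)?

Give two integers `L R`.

Round 1 (k=50): L=39 R=200
Round 2 (k=34): L=200 R=176
Round 3 (k=20): L=176 R=15
Round 4 (k=21): L=15 R=242
Round 5 (k=6): L=242 R=188
Round 6 (k=16): L=188 R=53

Answer: 188 53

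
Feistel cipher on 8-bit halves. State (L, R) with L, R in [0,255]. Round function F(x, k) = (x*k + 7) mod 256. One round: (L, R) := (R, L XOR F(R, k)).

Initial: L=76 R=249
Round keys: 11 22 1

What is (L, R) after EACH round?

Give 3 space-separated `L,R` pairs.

Round 1 (k=11): L=249 R=246
Round 2 (k=22): L=246 R=210
Round 3 (k=1): L=210 R=47

Answer: 249,246 246,210 210,47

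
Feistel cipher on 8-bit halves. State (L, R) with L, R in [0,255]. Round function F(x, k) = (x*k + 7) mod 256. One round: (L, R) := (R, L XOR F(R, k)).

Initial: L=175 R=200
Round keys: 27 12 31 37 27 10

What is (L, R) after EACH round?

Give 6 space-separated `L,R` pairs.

Round 1 (k=27): L=200 R=176
Round 2 (k=12): L=176 R=143
Round 3 (k=31): L=143 R=232
Round 4 (k=37): L=232 R=0
Round 5 (k=27): L=0 R=239
Round 6 (k=10): L=239 R=93

Answer: 200,176 176,143 143,232 232,0 0,239 239,93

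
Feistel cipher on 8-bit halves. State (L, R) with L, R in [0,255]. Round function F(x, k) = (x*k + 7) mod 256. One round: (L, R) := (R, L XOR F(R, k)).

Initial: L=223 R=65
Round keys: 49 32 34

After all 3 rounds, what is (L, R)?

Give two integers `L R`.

Round 1 (k=49): L=65 R=167
Round 2 (k=32): L=167 R=166
Round 3 (k=34): L=166 R=180

Answer: 166 180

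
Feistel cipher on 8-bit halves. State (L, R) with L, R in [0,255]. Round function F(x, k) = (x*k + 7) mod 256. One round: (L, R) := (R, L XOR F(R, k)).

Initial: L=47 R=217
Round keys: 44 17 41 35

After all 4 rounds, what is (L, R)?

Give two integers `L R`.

Answer: 205 148

Derivation:
Round 1 (k=44): L=217 R=124
Round 2 (k=17): L=124 R=154
Round 3 (k=41): L=154 R=205
Round 4 (k=35): L=205 R=148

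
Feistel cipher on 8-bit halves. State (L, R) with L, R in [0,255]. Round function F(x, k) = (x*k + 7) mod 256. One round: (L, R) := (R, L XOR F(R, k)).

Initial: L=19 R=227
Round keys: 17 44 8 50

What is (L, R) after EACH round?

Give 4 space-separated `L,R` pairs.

Answer: 227,9 9,112 112,142 142,179

Derivation:
Round 1 (k=17): L=227 R=9
Round 2 (k=44): L=9 R=112
Round 3 (k=8): L=112 R=142
Round 4 (k=50): L=142 R=179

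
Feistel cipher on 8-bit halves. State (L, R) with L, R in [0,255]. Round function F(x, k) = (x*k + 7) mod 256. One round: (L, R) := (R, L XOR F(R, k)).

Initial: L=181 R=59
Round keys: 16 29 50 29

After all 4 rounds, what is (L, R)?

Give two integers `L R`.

Answer: 217 230

Derivation:
Round 1 (k=16): L=59 R=2
Round 2 (k=29): L=2 R=122
Round 3 (k=50): L=122 R=217
Round 4 (k=29): L=217 R=230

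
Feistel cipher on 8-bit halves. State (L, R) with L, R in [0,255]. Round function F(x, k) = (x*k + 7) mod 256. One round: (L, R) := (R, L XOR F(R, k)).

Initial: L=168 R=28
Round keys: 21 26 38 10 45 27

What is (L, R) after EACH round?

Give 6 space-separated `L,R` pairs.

Round 1 (k=21): L=28 R=251
Round 2 (k=26): L=251 R=153
Round 3 (k=38): L=153 R=70
Round 4 (k=10): L=70 R=90
Round 5 (k=45): L=90 R=159
Round 6 (k=27): L=159 R=150

Answer: 28,251 251,153 153,70 70,90 90,159 159,150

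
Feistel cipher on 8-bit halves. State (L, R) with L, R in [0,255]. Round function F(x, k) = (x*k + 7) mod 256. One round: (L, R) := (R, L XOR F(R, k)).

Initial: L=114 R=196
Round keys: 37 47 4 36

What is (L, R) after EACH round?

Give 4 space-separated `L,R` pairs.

Round 1 (k=37): L=196 R=41
Round 2 (k=47): L=41 R=74
Round 3 (k=4): L=74 R=6
Round 4 (k=36): L=6 R=149

Answer: 196,41 41,74 74,6 6,149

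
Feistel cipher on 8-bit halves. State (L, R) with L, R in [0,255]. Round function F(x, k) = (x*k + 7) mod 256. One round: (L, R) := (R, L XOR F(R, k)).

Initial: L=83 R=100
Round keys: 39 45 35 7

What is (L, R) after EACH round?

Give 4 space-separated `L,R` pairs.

Round 1 (k=39): L=100 R=16
Round 2 (k=45): L=16 R=179
Round 3 (k=35): L=179 R=144
Round 4 (k=7): L=144 R=68

Answer: 100,16 16,179 179,144 144,68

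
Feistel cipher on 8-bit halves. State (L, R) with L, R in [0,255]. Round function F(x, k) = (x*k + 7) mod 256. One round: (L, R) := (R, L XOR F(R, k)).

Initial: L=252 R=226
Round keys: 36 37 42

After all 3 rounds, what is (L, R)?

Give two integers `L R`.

Answer: 132 156

Derivation:
Round 1 (k=36): L=226 R=51
Round 2 (k=37): L=51 R=132
Round 3 (k=42): L=132 R=156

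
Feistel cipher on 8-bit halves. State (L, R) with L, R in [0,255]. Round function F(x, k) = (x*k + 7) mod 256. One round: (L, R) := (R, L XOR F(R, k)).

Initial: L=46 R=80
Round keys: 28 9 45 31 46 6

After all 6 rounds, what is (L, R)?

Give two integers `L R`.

Round 1 (k=28): L=80 R=233
Round 2 (k=9): L=233 R=104
Round 3 (k=45): L=104 R=166
Round 4 (k=31): L=166 R=73
Round 5 (k=46): L=73 R=131
Round 6 (k=6): L=131 R=80

Answer: 131 80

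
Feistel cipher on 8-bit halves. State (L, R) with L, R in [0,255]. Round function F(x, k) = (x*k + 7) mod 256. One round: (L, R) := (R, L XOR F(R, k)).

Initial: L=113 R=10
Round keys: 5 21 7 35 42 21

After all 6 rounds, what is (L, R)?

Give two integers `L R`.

Answer: 149 232

Derivation:
Round 1 (k=5): L=10 R=72
Round 2 (k=21): L=72 R=229
Round 3 (k=7): L=229 R=2
Round 4 (k=35): L=2 R=168
Round 5 (k=42): L=168 R=149
Round 6 (k=21): L=149 R=232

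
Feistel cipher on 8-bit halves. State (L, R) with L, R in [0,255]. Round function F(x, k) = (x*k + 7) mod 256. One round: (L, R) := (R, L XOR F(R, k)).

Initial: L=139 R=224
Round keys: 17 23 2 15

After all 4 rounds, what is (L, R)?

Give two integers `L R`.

Answer: 209 29

Derivation:
Round 1 (k=17): L=224 R=108
Round 2 (k=23): L=108 R=91
Round 3 (k=2): L=91 R=209
Round 4 (k=15): L=209 R=29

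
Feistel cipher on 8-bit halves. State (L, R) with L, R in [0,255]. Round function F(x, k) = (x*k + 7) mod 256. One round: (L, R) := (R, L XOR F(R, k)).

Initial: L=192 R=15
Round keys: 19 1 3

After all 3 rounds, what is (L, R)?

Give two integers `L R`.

Round 1 (k=19): L=15 R=228
Round 2 (k=1): L=228 R=228
Round 3 (k=3): L=228 R=87

Answer: 228 87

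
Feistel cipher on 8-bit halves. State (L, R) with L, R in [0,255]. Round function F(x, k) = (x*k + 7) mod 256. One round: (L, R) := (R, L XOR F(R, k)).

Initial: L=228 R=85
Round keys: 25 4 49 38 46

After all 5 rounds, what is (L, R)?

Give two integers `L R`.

Answer: 79 112

Derivation:
Round 1 (k=25): L=85 R=176
Round 2 (k=4): L=176 R=146
Round 3 (k=49): L=146 R=73
Round 4 (k=38): L=73 R=79
Round 5 (k=46): L=79 R=112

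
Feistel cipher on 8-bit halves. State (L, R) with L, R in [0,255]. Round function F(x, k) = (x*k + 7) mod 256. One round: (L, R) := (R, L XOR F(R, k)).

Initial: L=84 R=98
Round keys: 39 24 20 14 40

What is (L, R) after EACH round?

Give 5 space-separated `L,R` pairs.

Round 1 (k=39): L=98 R=161
Round 2 (k=24): L=161 R=125
Round 3 (k=20): L=125 R=106
Round 4 (k=14): L=106 R=174
Round 5 (k=40): L=174 R=93

Answer: 98,161 161,125 125,106 106,174 174,93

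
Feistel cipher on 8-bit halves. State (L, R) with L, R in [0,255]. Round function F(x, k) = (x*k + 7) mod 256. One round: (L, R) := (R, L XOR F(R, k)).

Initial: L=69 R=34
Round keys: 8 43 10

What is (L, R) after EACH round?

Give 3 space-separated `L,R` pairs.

Round 1 (k=8): L=34 R=82
Round 2 (k=43): L=82 R=239
Round 3 (k=10): L=239 R=15

Answer: 34,82 82,239 239,15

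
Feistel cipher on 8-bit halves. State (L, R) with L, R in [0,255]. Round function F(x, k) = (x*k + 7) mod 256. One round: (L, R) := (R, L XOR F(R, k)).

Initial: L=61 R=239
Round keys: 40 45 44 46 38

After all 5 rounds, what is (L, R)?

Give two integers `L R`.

Round 1 (k=40): L=239 R=98
Round 2 (k=45): L=98 R=174
Round 3 (k=44): L=174 R=141
Round 4 (k=46): L=141 R=243
Round 5 (k=38): L=243 R=148

Answer: 243 148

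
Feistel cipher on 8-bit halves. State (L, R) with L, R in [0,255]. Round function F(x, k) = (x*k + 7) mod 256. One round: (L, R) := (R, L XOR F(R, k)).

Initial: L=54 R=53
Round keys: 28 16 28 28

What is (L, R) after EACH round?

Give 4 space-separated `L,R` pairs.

Round 1 (k=28): L=53 R=229
Round 2 (k=16): L=229 R=98
Round 3 (k=28): L=98 R=90
Round 4 (k=28): L=90 R=189

Answer: 53,229 229,98 98,90 90,189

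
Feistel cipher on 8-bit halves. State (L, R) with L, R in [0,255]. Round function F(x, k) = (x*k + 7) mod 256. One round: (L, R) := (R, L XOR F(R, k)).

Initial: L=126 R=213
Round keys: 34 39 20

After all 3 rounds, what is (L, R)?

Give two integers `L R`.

Round 1 (k=34): L=213 R=47
Round 2 (k=39): L=47 R=229
Round 3 (k=20): L=229 R=196

Answer: 229 196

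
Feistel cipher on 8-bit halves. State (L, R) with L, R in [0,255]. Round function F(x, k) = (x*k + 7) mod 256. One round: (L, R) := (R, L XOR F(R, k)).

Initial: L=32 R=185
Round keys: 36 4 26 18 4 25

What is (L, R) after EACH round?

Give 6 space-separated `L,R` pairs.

Round 1 (k=36): L=185 R=43
Round 2 (k=4): L=43 R=10
Round 3 (k=26): L=10 R=32
Round 4 (k=18): L=32 R=77
Round 5 (k=4): L=77 R=27
Round 6 (k=25): L=27 R=231

Answer: 185,43 43,10 10,32 32,77 77,27 27,231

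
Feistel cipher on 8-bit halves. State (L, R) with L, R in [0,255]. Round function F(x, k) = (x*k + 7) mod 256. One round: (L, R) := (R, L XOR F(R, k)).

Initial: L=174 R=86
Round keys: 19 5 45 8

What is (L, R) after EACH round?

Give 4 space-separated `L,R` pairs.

Round 1 (k=19): L=86 R=199
Round 2 (k=5): L=199 R=188
Round 3 (k=45): L=188 R=212
Round 4 (k=8): L=212 R=27

Answer: 86,199 199,188 188,212 212,27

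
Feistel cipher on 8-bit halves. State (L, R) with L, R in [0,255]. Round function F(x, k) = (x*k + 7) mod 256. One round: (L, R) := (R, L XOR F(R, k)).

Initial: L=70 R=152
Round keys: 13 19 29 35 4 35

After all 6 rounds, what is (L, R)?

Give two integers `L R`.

Answer: 123 197

Derivation:
Round 1 (k=13): L=152 R=249
Round 2 (k=19): L=249 R=26
Round 3 (k=29): L=26 R=0
Round 4 (k=35): L=0 R=29
Round 5 (k=4): L=29 R=123
Round 6 (k=35): L=123 R=197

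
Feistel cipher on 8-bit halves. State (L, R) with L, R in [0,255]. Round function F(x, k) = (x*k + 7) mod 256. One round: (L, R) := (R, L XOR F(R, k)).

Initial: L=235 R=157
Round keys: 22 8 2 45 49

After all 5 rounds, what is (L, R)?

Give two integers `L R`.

Answer: 50 44

Derivation:
Round 1 (k=22): L=157 R=110
Round 2 (k=8): L=110 R=234
Round 3 (k=2): L=234 R=181
Round 4 (k=45): L=181 R=50
Round 5 (k=49): L=50 R=44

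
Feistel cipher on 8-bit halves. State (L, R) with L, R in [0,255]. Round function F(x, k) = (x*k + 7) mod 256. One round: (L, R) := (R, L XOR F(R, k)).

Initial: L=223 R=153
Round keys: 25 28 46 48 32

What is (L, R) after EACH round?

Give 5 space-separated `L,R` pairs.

Round 1 (k=25): L=153 R=39
Round 2 (k=28): L=39 R=210
Round 3 (k=46): L=210 R=228
Round 4 (k=48): L=228 R=21
Round 5 (k=32): L=21 R=67

Answer: 153,39 39,210 210,228 228,21 21,67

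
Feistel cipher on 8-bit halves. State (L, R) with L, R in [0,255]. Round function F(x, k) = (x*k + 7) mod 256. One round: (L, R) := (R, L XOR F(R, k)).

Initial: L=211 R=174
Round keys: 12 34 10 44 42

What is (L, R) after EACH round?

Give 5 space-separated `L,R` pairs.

Answer: 174,252 252,209 209,205 205,146 146,54

Derivation:
Round 1 (k=12): L=174 R=252
Round 2 (k=34): L=252 R=209
Round 3 (k=10): L=209 R=205
Round 4 (k=44): L=205 R=146
Round 5 (k=42): L=146 R=54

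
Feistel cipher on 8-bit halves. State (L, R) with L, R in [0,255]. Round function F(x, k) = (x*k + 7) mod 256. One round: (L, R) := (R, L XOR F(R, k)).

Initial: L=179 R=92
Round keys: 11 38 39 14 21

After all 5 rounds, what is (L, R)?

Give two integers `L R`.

Answer: 100 167

Derivation:
Round 1 (k=11): L=92 R=72
Round 2 (k=38): L=72 R=235
Round 3 (k=39): L=235 R=156
Round 4 (k=14): L=156 R=100
Round 5 (k=21): L=100 R=167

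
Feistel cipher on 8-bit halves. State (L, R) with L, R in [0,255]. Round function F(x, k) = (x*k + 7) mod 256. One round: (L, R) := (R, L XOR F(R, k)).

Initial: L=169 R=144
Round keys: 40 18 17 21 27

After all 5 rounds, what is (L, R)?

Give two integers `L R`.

Round 1 (k=40): L=144 R=46
Round 2 (k=18): L=46 R=211
Round 3 (k=17): L=211 R=36
Round 4 (k=21): L=36 R=40
Round 5 (k=27): L=40 R=27

Answer: 40 27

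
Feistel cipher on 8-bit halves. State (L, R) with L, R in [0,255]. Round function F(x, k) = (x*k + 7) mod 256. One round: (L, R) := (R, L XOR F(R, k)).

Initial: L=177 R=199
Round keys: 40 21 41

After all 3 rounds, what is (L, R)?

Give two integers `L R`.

Answer: 138 143

Derivation:
Round 1 (k=40): L=199 R=174
Round 2 (k=21): L=174 R=138
Round 3 (k=41): L=138 R=143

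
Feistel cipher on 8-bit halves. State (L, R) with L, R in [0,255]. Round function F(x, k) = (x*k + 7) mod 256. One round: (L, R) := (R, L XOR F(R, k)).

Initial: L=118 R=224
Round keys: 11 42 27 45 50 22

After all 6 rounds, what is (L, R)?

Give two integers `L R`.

Round 1 (k=11): L=224 R=209
Round 2 (k=42): L=209 R=177
Round 3 (k=27): L=177 R=99
Round 4 (k=45): L=99 R=223
Round 5 (k=50): L=223 R=246
Round 6 (k=22): L=246 R=244

Answer: 246 244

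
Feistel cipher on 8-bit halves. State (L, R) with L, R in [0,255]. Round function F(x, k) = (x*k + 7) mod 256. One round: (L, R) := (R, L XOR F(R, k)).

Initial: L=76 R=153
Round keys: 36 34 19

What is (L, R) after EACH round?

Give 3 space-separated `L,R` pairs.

Round 1 (k=36): L=153 R=199
Round 2 (k=34): L=199 R=236
Round 3 (k=19): L=236 R=76

Answer: 153,199 199,236 236,76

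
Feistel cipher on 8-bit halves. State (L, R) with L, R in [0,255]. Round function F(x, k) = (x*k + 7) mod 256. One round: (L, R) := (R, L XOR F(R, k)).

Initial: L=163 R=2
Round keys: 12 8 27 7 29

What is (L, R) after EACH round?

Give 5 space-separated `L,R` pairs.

Round 1 (k=12): L=2 R=188
Round 2 (k=8): L=188 R=229
Round 3 (k=27): L=229 R=146
Round 4 (k=7): L=146 R=224
Round 5 (k=29): L=224 R=245

Answer: 2,188 188,229 229,146 146,224 224,245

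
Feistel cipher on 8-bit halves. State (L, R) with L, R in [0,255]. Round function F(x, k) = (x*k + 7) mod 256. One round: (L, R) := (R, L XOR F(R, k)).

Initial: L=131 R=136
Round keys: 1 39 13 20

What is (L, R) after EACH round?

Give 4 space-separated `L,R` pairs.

Answer: 136,12 12,83 83,50 50,188

Derivation:
Round 1 (k=1): L=136 R=12
Round 2 (k=39): L=12 R=83
Round 3 (k=13): L=83 R=50
Round 4 (k=20): L=50 R=188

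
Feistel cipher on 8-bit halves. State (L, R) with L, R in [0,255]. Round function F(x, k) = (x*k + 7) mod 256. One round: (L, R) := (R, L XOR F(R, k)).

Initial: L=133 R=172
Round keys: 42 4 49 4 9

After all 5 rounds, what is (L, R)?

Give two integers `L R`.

Round 1 (k=42): L=172 R=186
Round 2 (k=4): L=186 R=67
Round 3 (k=49): L=67 R=96
Round 4 (k=4): L=96 R=196
Round 5 (k=9): L=196 R=139

Answer: 196 139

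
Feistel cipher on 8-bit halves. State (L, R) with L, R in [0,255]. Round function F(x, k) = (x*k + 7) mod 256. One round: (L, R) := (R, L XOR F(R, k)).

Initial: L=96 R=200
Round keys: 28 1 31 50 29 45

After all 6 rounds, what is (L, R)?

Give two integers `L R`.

Round 1 (k=28): L=200 R=135
Round 2 (k=1): L=135 R=70
Round 3 (k=31): L=70 R=6
Round 4 (k=50): L=6 R=117
Round 5 (k=29): L=117 R=78
Round 6 (k=45): L=78 R=200

Answer: 78 200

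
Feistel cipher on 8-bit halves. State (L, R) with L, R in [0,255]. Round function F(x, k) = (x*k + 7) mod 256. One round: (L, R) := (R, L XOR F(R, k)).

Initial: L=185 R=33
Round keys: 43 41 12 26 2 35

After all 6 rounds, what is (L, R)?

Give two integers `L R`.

Answer: 191 168

Derivation:
Round 1 (k=43): L=33 R=43
Round 2 (k=41): L=43 R=203
Round 3 (k=12): L=203 R=160
Round 4 (k=26): L=160 R=140
Round 5 (k=2): L=140 R=191
Round 6 (k=35): L=191 R=168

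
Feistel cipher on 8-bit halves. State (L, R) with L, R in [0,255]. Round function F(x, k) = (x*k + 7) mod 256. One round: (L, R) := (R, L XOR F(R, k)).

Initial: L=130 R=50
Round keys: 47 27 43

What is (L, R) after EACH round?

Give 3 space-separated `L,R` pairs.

Answer: 50,183 183,102 102,158

Derivation:
Round 1 (k=47): L=50 R=183
Round 2 (k=27): L=183 R=102
Round 3 (k=43): L=102 R=158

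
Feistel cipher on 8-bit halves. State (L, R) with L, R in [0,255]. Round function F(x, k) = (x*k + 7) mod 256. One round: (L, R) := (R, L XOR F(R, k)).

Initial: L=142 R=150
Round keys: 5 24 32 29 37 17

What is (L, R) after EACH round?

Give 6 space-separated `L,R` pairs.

Answer: 150,123 123,25 25,92 92,106 106,5 5,54

Derivation:
Round 1 (k=5): L=150 R=123
Round 2 (k=24): L=123 R=25
Round 3 (k=32): L=25 R=92
Round 4 (k=29): L=92 R=106
Round 5 (k=37): L=106 R=5
Round 6 (k=17): L=5 R=54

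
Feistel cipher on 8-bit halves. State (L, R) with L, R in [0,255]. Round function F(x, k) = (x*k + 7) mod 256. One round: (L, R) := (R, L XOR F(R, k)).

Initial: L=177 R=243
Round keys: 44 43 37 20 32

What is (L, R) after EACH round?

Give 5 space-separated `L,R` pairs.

Answer: 243,122 122,118 118,111 111,197 197,200

Derivation:
Round 1 (k=44): L=243 R=122
Round 2 (k=43): L=122 R=118
Round 3 (k=37): L=118 R=111
Round 4 (k=20): L=111 R=197
Round 5 (k=32): L=197 R=200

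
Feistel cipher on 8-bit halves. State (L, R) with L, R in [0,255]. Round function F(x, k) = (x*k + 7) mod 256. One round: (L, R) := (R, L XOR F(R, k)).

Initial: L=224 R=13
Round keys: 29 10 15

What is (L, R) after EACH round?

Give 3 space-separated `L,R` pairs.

Round 1 (k=29): L=13 R=96
Round 2 (k=10): L=96 R=202
Round 3 (k=15): L=202 R=189

Answer: 13,96 96,202 202,189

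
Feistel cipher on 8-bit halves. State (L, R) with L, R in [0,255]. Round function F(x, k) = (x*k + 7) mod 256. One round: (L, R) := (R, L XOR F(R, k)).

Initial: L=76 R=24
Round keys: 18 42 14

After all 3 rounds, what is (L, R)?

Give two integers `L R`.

Round 1 (k=18): L=24 R=251
Round 2 (k=42): L=251 R=45
Round 3 (k=14): L=45 R=134

Answer: 45 134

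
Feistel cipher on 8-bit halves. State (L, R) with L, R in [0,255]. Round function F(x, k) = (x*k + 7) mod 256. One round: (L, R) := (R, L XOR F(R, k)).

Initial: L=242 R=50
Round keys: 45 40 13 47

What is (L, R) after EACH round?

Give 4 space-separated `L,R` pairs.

Answer: 50,35 35,77 77,211 211,137

Derivation:
Round 1 (k=45): L=50 R=35
Round 2 (k=40): L=35 R=77
Round 3 (k=13): L=77 R=211
Round 4 (k=47): L=211 R=137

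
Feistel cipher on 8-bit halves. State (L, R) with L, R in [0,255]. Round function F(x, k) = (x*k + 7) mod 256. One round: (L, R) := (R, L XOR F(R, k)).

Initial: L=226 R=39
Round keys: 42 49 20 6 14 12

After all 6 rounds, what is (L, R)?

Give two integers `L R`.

Answer: 255 197

Derivation:
Round 1 (k=42): L=39 R=143
Round 2 (k=49): L=143 R=65
Round 3 (k=20): L=65 R=148
Round 4 (k=6): L=148 R=62
Round 5 (k=14): L=62 R=255
Round 6 (k=12): L=255 R=197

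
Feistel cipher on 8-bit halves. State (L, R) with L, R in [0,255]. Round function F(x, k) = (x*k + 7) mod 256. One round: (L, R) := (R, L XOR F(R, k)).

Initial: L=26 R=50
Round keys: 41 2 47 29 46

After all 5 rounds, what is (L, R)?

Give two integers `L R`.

Round 1 (k=41): L=50 R=19
Round 2 (k=2): L=19 R=31
Round 3 (k=47): L=31 R=171
Round 4 (k=29): L=171 R=121
Round 5 (k=46): L=121 R=110

Answer: 121 110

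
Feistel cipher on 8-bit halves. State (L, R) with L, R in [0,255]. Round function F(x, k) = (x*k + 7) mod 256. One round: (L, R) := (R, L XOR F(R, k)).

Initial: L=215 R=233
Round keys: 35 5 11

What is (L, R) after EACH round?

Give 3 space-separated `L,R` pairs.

Answer: 233,53 53,249 249,143

Derivation:
Round 1 (k=35): L=233 R=53
Round 2 (k=5): L=53 R=249
Round 3 (k=11): L=249 R=143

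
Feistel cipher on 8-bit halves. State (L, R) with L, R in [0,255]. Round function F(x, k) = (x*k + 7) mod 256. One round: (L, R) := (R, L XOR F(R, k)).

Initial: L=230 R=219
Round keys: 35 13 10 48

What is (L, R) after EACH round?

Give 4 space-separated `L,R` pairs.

Answer: 219,30 30,86 86,125 125,33

Derivation:
Round 1 (k=35): L=219 R=30
Round 2 (k=13): L=30 R=86
Round 3 (k=10): L=86 R=125
Round 4 (k=48): L=125 R=33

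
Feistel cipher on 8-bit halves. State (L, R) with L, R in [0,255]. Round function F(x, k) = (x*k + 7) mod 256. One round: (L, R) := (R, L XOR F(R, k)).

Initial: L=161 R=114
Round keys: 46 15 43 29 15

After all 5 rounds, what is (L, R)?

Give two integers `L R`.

Round 1 (k=46): L=114 R=34
Round 2 (k=15): L=34 R=119
Round 3 (k=43): L=119 R=38
Round 4 (k=29): L=38 R=34
Round 5 (k=15): L=34 R=35

Answer: 34 35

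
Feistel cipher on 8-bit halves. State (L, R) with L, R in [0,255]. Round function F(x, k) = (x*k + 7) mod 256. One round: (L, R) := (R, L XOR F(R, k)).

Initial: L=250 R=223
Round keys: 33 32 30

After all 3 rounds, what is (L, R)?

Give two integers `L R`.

Round 1 (k=33): L=223 R=60
Round 2 (k=32): L=60 R=88
Round 3 (k=30): L=88 R=107

Answer: 88 107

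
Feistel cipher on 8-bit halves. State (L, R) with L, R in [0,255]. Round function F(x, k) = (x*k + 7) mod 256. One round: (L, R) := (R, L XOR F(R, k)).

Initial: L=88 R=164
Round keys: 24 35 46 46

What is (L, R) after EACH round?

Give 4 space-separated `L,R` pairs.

Answer: 164,63 63,0 0,56 56,23

Derivation:
Round 1 (k=24): L=164 R=63
Round 2 (k=35): L=63 R=0
Round 3 (k=46): L=0 R=56
Round 4 (k=46): L=56 R=23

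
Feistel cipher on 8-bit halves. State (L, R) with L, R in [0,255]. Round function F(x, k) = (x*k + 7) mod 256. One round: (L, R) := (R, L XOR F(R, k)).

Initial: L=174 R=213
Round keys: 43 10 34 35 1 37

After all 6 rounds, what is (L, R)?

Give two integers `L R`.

Round 1 (k=43): L=213 R=96
Round 2 (k=10): L=96 R=18
Round 3 (k=34): L=18 R=11
Round 4 (k=35): L=11 R=154
Round 5 (k=1): L=154 R=170
Round 6 (k=37): L=170 R=3

Answer: 170 3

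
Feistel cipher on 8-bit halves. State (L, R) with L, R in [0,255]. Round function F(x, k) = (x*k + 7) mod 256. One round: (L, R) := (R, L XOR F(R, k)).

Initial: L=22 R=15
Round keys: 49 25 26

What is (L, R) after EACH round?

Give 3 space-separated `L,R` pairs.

Answer: 15,240 240,120 120,199

Derivation:
Round 1 (k=49): L=15 R=240
Round 2 (k=25): L=240 R=120
Round 3 (k=26): L=120 R=199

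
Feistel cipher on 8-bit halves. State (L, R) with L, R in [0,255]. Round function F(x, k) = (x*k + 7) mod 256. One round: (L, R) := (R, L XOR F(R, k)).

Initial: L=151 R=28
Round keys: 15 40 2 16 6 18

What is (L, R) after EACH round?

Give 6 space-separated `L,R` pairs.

Answer: 28,60 60,123 123,193 193,108 108,78 78,239

Derivation:
Round 1 (k=15): L=28 R=60
Round 2 (k=40): L=60 R=123
Round 3 (k=2): L=123 R=193
Round 4 (k=16): L=193 R=108
Round 5 (k=6): L=108 R=78
Round 6 (k=18): L=78 R=239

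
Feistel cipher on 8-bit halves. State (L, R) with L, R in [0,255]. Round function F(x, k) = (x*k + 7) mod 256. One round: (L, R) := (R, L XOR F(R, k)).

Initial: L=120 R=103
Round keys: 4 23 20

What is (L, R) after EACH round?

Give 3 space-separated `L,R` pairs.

Answer: 103,219 219,211 211,88

Derivation:
Round 1 (k=4): L=103 R=219
Round 2 (k=23): L=219 R=211
Round 3 (k=20): L=211 R=88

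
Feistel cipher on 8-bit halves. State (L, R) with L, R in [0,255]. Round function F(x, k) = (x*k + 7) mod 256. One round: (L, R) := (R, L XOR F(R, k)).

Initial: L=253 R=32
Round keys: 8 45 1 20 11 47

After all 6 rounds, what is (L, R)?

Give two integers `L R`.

Answer: 35 162

Derivation:
Round 1 (k=8): L=32 R=250
Round 2 (k=45): L=250 R=217
Round 3 (k=1): L=217 R=26
Round 4 (k=20): L=26 R=214
Round 5 (k=11): L=214 R=35
Round 6 (k=47): L=35 R=162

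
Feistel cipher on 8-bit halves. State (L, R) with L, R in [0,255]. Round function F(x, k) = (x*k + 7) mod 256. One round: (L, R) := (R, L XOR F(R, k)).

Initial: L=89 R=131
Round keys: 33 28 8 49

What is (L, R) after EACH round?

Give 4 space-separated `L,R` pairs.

Answer: 131,179 179,24 24,116 116,35

Derivation:
Round 1 (k=33): L=131 R=179
Round 2 (k=28): L=179 R=24
Round 3 (k=8): L=24 R=116
Round 4 (k=49): L=116 R=35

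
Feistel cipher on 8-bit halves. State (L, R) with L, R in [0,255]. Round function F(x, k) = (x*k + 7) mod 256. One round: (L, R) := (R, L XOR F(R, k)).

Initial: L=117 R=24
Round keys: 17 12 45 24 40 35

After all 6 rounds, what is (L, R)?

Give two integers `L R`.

Answer: 79 244

Derivation:
Round 1 (k=17): L=24 R=234
Round 2 (k=12): L=234 R=231
Round 3 (k=45): L=231 R=72
Round 4 (k=24): L=72 R=32
Round 5 (k=40): L=32 R=79
Round 6 (k=35): L=79 R=244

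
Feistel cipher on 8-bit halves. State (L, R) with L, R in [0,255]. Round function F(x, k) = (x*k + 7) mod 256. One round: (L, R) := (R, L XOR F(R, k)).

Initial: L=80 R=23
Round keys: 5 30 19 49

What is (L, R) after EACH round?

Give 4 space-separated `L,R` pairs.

Round 1 (k=5): L=23 R=42
Round 2 (k=30): L=42 R=228
Round 3 (k=19): L=228 R=217
Round 4 (k=49): L=217 R=116

Answer: 23,42 42,228 228,217 217,116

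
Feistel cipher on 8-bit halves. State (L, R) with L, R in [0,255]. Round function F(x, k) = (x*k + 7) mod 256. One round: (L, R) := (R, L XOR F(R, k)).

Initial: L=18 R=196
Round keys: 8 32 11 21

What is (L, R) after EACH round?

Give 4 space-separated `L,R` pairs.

Answer: 196,53 53,99 99,125 125,43

Derivation:
Round 1 (k=8): L=196 R=53
Round 2 (k=32): L=53 R=99
Round 3 (k=11): L=99 R=125
Round 4 (k=21): L=125 R=43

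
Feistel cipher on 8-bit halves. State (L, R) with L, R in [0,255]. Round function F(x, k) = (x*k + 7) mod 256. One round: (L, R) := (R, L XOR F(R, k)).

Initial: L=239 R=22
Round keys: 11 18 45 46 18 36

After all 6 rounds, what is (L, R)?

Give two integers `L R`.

Answer: 61 181

Derivation:
Round 1 (k=11): L=22 R=22
Round 2 (k=18): L=22 R=133
Round 3 (k=45): L=133 R=126
Round 4 (k=46): L=126 R=46
Round 5 (k=18): L=46 R=61
Round 6 (k=36): L=61 R=181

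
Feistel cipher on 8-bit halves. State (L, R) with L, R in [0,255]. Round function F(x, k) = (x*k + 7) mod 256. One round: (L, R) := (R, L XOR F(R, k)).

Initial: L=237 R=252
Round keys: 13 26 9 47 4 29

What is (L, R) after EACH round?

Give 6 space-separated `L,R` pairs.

Answer: 252,62 62,175 175,16 16,88 88,119 119,218

Derivation:
Round 1 (k=13): L=252 R=62
Round 2 (k=26): L=62 R=175
Round 3 (k=9): L=175 R=16
Round 4 (k=47): L=16 R=88
Round 5 (k=4): L=88 R=119
Round 6 (k=29): L=119 R=218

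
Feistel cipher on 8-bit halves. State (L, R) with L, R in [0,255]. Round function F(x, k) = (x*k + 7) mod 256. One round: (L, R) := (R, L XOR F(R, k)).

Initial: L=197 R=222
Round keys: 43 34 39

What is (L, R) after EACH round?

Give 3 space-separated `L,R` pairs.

Round 1 (k=43): L=222 R=148
Round 2 (k=34): L=148 R=113
Round 3 (k=39): L=113 R=170

Answer: 222,148 148,113 113,170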